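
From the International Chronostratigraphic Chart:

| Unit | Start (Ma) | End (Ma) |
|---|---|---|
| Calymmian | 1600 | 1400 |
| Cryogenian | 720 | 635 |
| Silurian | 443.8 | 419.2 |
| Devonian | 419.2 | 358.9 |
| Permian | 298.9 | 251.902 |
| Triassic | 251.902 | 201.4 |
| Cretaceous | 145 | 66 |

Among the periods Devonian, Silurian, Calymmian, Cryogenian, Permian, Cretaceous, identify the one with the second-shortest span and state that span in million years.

Start − end for each: Devonian 419.2 − 358.9 = 60.3; Silurian 443.8 − 419.2 = 24.6; Calymmian 1600 − 1400 = 200; Cryogenian 720 − 635 = 85; Permian 298.9 − 251.902 = 46.998; Cretaceous 145 − 66 = 79.
Ranking these from shortest: Silurian < Permian < Devonian < Cretaceous < Cryogenian < Calymmian.
Position 2 in that ranking is Permian, which lasted 46.998 Myr.

Permian, 46.998 million years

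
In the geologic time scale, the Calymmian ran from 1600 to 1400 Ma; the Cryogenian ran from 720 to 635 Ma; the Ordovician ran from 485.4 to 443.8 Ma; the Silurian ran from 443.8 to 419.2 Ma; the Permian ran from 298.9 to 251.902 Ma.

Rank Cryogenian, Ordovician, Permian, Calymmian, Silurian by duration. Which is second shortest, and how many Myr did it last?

Ordovician, 41.6 million years

Start − end for each: Cryogenian 720 − 635 = 85; Ordovician 485.4 − 443.8 = 41.6; Permian 298.9 − 251.902 = 46.998; Calymmian 1600 − 1400 = 200; Silurian 443.8 − 419.2 = 24.6.
Ranking these from shortest: Silurian < Ordovician < Permian < Cryogenian < Calymmian.
Position 2 in that ranking is Ordovician, which lasted 41.6 Myr.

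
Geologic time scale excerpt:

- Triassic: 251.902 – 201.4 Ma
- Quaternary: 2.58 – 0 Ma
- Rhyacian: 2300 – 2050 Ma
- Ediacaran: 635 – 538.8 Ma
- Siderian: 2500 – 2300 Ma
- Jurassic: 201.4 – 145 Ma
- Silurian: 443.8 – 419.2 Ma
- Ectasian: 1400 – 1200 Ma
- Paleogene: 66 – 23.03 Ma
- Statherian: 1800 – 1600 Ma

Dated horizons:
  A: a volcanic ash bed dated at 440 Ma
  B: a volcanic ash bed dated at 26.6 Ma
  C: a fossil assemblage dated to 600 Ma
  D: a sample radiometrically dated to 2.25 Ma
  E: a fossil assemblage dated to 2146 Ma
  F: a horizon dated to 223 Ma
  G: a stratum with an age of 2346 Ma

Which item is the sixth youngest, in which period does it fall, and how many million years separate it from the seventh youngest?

Sorted youngest-first by Ma: D (2.25), B (26.6), F (223), A (440), C (600), E (2146), G (2346).
The sixth youngest is E at 2146 Ma, which lies in 2300–2050 Ma: the Rhyacian.
The seventh youngest is G at 2346 Ma; separation = |2146 − 2346| = 200 Myr.

E, in the Rhyacian; 200 million years to G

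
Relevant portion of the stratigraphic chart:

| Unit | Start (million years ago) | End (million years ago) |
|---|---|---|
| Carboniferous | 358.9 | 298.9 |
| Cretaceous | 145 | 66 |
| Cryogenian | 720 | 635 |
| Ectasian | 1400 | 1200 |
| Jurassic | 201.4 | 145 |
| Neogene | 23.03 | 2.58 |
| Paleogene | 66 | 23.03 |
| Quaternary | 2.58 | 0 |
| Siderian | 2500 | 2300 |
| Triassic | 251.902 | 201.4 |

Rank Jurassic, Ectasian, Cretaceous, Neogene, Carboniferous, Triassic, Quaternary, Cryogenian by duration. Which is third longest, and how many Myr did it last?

Cretaceous, 79 million years

Durations: Jurassic 56.4; Ectasian 200; Cretaceous 79; Neogene 20.45; Carboniferous 60; Triassic 50.502; Quaternary 2.58; Cryogenian 85 Myr.
Sorted longest-first: Ectasian (200), Cryogenian (85), Cretaceous (79), Carboniferous (60), Jurassic (56.4), Triassic (50.502), Neogene (20.45), Quaternary (2.58).
The third longest is Cretaceous at 79 Myr.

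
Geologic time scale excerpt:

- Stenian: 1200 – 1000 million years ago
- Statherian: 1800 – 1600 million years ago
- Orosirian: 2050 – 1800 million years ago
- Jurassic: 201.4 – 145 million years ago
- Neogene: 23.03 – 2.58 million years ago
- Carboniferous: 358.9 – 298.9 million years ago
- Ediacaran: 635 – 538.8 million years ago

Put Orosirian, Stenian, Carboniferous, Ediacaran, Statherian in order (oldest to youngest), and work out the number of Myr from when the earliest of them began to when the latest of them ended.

Orosirian → Statherian → Stenian → Ediacaran → Carboniferous; total span 1751.1 Myr

From the excerpt: Orosirian 2050–1800; Stenian 1200–1000; Carboniferous 358.9–298.9; Ediacaran 635–538.8; Statherian 1800–1600 (Ma).
Larger Ma is earlier, so the oldest is Orosirian and the youngest is Carboniferous; oldest to youngest: Orosirian, Statherian, Stenian, Ediacaran, Carboniferous.
Oldest start 2050 minus youngest end 298.9 gives 1751.1 Myr overall.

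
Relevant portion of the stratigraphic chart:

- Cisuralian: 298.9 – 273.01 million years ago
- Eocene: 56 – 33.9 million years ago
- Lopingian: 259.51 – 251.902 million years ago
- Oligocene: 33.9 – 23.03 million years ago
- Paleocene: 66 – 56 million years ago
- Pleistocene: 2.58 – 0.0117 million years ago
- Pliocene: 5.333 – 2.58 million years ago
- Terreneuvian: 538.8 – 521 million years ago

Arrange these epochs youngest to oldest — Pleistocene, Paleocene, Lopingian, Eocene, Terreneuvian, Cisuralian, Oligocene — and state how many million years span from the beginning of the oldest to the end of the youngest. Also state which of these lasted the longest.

Start ages (Ma): Terreneuvian 538.8, Cisuralian 298.9, Lopingian 259.51, Paleocene 66, Eocene 56, Oligocene 33.9, Pleistocene 2.58.
Ordered youngest to oldest: Pleistocene, Oligocene, Eocene, Paleocene, Lopingian, Cisuralian, Terreneuvian.
Span = 538.8 − 0.0117 = 538.7883 Myr.
Durations: Paleocene 10, Pleistocene 2.5683, Oligocene 10.87, Cisuralian 25.89, Lopingian 7.608, Terreneuvian 17.8, Eocene 22.1 → longest is Cisuralian (25.89 Myr).

Pleistocene → Oligocene → Eocene → Paleocene → Lopingian → Cisuralian → Terreneuvian; total span 538.7883 Myr; longest is Cisuralian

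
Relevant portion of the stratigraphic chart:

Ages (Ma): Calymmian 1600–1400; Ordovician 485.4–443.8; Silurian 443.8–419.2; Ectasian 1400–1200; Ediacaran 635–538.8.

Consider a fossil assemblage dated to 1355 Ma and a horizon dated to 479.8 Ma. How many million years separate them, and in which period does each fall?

875.2 million years apart; the first in the Ectasian, the second in the Ordovician

Elapsed time: 1355 − 479.8 = 875.2 Myr.
1355 Ma lies within 1400–1200 Ma: Ectasian.
479.8 Ma lies within 485.4–443.8 Ma: Ordovician.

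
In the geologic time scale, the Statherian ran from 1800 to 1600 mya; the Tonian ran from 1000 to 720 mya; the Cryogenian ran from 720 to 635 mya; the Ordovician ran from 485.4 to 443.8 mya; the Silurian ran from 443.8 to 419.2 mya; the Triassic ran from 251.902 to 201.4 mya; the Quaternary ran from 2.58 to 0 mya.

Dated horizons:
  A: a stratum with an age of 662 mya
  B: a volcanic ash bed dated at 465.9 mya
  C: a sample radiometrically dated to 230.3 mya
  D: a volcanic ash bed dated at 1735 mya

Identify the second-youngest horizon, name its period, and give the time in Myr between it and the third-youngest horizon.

Sorted youngest-first by Ma: C (230.3), B (465.9), A (662), D (1735).
The second youngest is B at 465.9 Ma, which lies in 485.4–443.8 Ma: the Ordovician.
The third youngest is A at 662 Ma; separation = |465.9 − 662| = 196.1 Myr.

B, in the Ordovician; 196.1 million years to A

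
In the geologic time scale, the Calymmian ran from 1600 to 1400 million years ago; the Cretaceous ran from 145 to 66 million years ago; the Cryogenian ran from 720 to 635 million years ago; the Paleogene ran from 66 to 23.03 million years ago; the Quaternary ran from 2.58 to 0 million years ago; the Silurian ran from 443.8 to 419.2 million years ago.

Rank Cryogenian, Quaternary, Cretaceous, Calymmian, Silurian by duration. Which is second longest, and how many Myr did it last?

Cryogenian, 85 million years

Durations: Cryogenian 85; Quaternary 2.58; Cretaceous 79; Calymmian 200; Silurian 24.6 Myr.
Sorted longest-first: Calymmian (200), Cryogenian (85), Cretaceous (79), Silurian (24.6), Quaternary (2.58).
The second longest is Cryogenian at 85 Myr.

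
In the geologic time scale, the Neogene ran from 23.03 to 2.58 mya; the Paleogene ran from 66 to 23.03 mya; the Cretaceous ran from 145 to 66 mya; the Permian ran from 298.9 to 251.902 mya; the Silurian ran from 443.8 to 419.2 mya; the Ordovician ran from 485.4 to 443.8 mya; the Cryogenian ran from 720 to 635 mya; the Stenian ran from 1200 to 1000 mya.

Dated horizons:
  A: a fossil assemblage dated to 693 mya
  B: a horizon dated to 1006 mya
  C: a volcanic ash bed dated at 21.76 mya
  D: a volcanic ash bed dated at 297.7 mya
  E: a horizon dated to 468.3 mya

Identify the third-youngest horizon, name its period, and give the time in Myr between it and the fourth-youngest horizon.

E, in the Ordovician; 224.7 million years to A

Smaller Ma means younger, so youngest first: C 21.76 < D 297.7 < E 468.3 < A 693 < B 1006.
Counting 3 along gives E (468.3 Ma); the excerpt puts that inside the Ordovician, 485.4–443.8 Ma.
Next in line is A (693 Ma), and 693 − 468.3 = 224.7 Myr.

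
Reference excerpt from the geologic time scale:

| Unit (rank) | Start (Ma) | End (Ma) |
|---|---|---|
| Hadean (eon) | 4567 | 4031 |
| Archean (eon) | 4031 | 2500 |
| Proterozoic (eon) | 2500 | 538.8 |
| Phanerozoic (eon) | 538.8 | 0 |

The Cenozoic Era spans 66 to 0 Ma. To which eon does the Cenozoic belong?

Phanerozoic

The Cenozoic (66–0 Ma) lies entirely within 538.8–0 Ma, the Phanerozoic Eon.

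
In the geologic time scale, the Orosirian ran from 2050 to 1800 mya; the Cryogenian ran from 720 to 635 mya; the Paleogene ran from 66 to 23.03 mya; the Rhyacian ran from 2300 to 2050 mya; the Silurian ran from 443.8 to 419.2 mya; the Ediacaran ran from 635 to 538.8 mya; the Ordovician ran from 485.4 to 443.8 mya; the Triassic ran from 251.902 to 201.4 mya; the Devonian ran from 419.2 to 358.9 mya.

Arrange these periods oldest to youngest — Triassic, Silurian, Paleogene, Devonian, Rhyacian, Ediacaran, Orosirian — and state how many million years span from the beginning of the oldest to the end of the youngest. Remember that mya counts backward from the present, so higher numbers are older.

From the excerpt: Triassic 251.902–201.4; Silurian 443.8–419.2; Paleogene 66–23.03; Devonian 419.2–358.9; Rhyacian 2300–2050; Ediacaran 635–538.8; Orosirian 2050–1800 (Ma).
Larger Ma is earlier, so the oldest is Rhyacian and the youngest is Paleogene; oldest to youngest: Rhyacian, Orosirian, Ediacaran, Silurian, Devonian, Triassic, Paleogene.
Oldest start 2300 minus youngest end 23.03 gives 2276.97 Myr overall.

Rhyacian, Orosirian, Ediacaran, Silurian, Devonian, Triassic, Paleogene; total span 2276.97 Myr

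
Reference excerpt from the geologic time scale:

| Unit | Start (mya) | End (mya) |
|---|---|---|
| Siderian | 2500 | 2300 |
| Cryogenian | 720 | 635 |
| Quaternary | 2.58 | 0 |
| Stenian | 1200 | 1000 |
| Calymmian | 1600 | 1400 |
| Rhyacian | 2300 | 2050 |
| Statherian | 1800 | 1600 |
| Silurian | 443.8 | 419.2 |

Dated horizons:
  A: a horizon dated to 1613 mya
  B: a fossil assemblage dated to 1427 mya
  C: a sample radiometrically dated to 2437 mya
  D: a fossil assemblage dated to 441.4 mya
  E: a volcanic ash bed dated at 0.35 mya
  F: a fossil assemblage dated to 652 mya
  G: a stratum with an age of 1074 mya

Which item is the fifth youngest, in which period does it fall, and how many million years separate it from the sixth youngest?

Smaller Ma means younger, so youngest first: E 0.35 < D 441.4 < F 652 < G 1074 < B 1427 < A 1613 < C 2437.
Counting 5 along gives B (1427 Ma); the excerpt puts that inside the Calymmian, 1600–1400 Ma.
Next in line is A (1613 Ma), and 1613 − 1427 = 186 Myr.

B, in the Calymmian; 186 million years to A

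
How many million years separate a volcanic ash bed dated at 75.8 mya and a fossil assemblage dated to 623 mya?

623 − 75.8 = 547.2 million years.

547.2 million years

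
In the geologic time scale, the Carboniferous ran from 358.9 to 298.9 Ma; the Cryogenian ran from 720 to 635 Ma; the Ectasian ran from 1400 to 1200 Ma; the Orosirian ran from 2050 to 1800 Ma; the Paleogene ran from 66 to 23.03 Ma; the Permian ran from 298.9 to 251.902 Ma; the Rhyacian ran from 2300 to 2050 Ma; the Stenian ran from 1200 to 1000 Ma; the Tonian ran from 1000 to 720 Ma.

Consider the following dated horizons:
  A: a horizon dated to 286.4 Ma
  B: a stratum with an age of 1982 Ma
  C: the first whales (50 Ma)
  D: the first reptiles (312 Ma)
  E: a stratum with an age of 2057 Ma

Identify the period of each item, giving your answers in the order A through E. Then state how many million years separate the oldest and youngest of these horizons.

A: 286.4 Ma lies in 298.9–251.902 Ma, so Permian.
B: 1982 Ma lies in 2050–1800 Ma, so Orosirian.
C: 50 Ma lies in 66–23.03 Ma, so Paleogene.
D: 312 Ma lies in 358.9–298.9 Ma, so Carboniferous.
E: 2057 Ma lies in 2300–2050 Ma, so Rhyacian.
Oldest = 2057 Ma, youngest = 50 Ma → span 2007 Myr.

A — Permian; B — Orosirian; C — Paleogene; D — Carboniferous; E — Rhyacian; span 2007 million years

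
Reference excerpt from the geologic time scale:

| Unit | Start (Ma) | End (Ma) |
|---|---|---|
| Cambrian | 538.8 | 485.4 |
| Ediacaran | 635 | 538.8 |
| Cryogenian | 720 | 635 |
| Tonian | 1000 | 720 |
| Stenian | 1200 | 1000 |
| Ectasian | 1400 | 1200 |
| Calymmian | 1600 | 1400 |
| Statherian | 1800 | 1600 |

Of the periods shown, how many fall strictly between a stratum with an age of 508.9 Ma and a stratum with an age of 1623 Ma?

The older date is 1623 Ma and the younger is 508.9 Ma.
Periods with start < 1623 and end > 508.9 Ma: Calymmian (1600–1400), Ectasian (1400–1200), Stenian (1200–1000), Tonian (1000–720), Cryogenian (720–635), Ediacaran (635–538.8).
That is 6 complete periods.

6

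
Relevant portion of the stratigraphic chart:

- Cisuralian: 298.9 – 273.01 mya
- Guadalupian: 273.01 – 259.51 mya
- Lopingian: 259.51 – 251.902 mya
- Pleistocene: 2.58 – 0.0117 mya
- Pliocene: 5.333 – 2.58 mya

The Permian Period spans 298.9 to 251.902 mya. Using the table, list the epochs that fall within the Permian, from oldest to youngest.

Epochs with both bounds inside 298.9–251.902 Ma: Cisuralian (298.9–273.01), Guadalupian (273.01–259.51), Lopingian (259.51–251.902).

Cisuralian, Guadalupian, Lopingian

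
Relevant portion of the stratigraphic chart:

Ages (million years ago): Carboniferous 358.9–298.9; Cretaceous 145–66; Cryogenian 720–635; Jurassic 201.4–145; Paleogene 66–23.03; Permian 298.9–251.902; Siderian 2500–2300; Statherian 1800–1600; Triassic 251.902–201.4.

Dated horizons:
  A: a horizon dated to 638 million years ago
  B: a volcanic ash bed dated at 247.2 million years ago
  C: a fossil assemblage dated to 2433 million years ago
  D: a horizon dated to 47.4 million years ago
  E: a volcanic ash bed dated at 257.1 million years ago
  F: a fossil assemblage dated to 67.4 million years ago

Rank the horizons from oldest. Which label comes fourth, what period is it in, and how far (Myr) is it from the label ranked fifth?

B, in the Triassic; 179.8 million years to F

Sorted oldest-first by Ma: C (2433), A (638), E (257.1), B (247.2), F (67.4), D (47.4).
The fourth oldest is B at 247.2 Ma, which lies in 251.902–201.4 Ma: the Triassic.
The fifth oldest is F at 67.4 Ma; separation = |247.2 − 67.4| = 179.8 Myr.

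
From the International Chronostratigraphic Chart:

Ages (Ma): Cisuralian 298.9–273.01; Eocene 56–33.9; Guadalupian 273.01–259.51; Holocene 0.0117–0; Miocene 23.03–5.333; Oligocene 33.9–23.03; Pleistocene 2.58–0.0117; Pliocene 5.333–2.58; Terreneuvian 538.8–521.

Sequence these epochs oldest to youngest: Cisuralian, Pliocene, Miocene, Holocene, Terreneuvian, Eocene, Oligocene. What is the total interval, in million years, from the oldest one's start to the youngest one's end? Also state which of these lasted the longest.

From the excerpt: Cisuralian 298.9–273.01; Pliocene 5.333–2.58; Miocene 23.03–5.333; Holocene 0.0117–0; Terreneuvian 538.8–521; Eocene 56–33.9; Oligocene 33.9–23.03 (Ma).
Larger Ma is earlier, so the oldest is Terreneuvian and the youngest is Holocene; oldest to youngest: Terreneuvian, Cisuralian, Eocene, Oligocene, Miocene, Pliocene, Holocene.
Oldest start 538.8 minus youngest end 0 gives 538.8 Myr overall.
Individual lengths (start − end): Oligocene 10.87; Miocene 17.697; Eocene 22.1; Cisuralian 25.89; Pliocene 2.753; Holocene 0.0117; Terreneuvian 17.8. The largest is Cisuralian at 25.89 Myr.

Terreneuvian → Cisuralian → Eocene → Oligocene → Miocene → Pliocene → Holocene; total span 538.8 Myr; longest is Cisuralian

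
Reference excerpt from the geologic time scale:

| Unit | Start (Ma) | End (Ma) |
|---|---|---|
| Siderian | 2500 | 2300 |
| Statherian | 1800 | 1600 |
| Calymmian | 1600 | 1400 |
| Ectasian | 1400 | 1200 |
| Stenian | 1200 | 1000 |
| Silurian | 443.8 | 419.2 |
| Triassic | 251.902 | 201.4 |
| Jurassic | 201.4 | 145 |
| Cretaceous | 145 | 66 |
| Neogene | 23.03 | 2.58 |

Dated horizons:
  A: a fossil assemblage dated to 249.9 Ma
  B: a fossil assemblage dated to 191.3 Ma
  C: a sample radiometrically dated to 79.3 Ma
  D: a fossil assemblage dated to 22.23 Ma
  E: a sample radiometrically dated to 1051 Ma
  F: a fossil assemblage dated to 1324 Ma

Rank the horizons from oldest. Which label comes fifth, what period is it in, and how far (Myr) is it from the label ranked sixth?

Larger Ma means older, so oldest first: F 1324 > E 1051 > A 249.9 > B 191.3 > C 79.3 > D 22.23.
Counting 5 along gives C (79.3 Ma); the excerpt puts that inside the Cretaceous, 145–66 Ma.
Next in line is D (22.23 Ma), and 79.3 − 22.23 = 57.07 Myr.

C, in the Cretaceous; 57.07 million years to D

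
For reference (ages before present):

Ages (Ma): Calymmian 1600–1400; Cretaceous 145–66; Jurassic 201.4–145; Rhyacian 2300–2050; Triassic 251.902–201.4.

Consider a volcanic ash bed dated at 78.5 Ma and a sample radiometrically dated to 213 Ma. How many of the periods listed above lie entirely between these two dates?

The older date is 213 Ma and the younger is 78.5 Ma.
Periods with start < 213 and end > 78.5 Ma: Jurassic (201.4–145).
That is 1 complete period.

1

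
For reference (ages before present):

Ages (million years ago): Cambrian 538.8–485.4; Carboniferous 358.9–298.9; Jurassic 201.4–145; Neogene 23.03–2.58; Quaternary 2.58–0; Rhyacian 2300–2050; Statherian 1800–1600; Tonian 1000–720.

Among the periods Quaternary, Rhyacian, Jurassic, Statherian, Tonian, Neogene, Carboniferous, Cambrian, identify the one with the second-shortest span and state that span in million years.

Neogene, 20.45 million years

Durations: Quaternary 2.58; Rhyacian 250; Jurassic 56.4; Statherian 200; Tonian 280; Neogene 20.45; Carboniferous 60; Cambrian 53.4 Myr.
Sorted shortest-first: Quaternary (2.58), Neogene (20.45), Cambrian (53.4), Jurassic (56.4), Carboniferous (60), Statherian (200), Rhyacian (250), Tonian (280).
The second shortest is Neogene at 20.45 Myr.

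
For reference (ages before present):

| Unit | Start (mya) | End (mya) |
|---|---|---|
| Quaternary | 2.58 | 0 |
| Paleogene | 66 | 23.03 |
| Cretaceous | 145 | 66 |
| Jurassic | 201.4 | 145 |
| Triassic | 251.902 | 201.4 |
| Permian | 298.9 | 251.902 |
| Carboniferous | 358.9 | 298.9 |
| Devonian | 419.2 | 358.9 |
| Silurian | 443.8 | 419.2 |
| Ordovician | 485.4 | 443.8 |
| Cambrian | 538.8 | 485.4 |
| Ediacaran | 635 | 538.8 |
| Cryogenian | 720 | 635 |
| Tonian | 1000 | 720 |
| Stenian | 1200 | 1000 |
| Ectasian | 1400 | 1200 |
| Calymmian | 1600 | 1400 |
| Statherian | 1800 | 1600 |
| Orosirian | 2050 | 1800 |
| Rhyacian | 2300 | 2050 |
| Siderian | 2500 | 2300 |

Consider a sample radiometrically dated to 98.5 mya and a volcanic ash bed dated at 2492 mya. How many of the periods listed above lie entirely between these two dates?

The older date is 2492 Ma and the younger is 98.5 Ma.
Periods with start < 2492 and end > 98.5 Ma: Rhyacian (2300–2050), Orosirian (2050–1800), Statherian (1800–1600), Calymmian (1600–1400), Ectasian (1400–1200), Stenian (1200–1000), Tonian (1000–720), Cryogenian (720–635), Ediacaran (635–538.8), Cambrian (538.8–485.4), Ordovician (485.4–443.8), Silurian (443.8–419.2), Devonian (419.2–358.9), Carboniferous (358.9–298.9), Permian (298.9–251.902), Triassic (251.902–201.4), Jurassic (201.4–145).
That is 17 complete periods.

17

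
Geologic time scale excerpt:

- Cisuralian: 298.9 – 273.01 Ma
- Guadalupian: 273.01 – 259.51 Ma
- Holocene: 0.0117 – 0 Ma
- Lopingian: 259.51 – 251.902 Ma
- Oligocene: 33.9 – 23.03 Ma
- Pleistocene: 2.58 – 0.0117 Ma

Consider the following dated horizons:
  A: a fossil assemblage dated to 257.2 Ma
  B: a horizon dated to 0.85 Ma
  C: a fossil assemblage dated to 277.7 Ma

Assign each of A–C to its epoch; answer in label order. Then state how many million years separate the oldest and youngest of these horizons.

A — Lopingian; B — Pleistocene; C — Cisuralian; span 276.85 million years

Match each age against the start–end ranges in the excerpt: A = 257.2 Ma → Lopingian (259.51–251.902); B = 0.85 Ma → Pleistocene (2.58–0.0117); C = 277.7 Ma → Cisuralian (298.9–273.01).
The largest age is 277.7 Ma and the smallest is 0.85 Ma; their difference is 276.85 Myr.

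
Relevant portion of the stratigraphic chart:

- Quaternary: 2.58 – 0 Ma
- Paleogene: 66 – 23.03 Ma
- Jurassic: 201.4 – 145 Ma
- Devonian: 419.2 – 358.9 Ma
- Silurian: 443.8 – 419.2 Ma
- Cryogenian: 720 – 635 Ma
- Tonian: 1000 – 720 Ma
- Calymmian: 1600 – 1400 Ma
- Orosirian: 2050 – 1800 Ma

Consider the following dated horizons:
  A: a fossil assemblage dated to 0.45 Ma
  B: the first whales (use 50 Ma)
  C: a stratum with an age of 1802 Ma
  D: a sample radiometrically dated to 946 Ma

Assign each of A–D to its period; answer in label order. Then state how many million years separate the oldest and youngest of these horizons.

A: 0.45 Ma lies in 2.58–0 Ma, so Quaternary.
B: 50 Ma lies in 66–23.03 Ma, so Paleogene.
C: 1802 Ma lies in 2050–1800 Ma, so Orosirian.
D: 946 Ma lies in 1000–720 Ma, so Tonian.
Oldest = 1802 Ma, youngest = 0.45 Ma → span 1801.55 Myr.

A — Quaternary; B — Paleogene; C — Orosirian; D — Tonian; span 1801.55 million years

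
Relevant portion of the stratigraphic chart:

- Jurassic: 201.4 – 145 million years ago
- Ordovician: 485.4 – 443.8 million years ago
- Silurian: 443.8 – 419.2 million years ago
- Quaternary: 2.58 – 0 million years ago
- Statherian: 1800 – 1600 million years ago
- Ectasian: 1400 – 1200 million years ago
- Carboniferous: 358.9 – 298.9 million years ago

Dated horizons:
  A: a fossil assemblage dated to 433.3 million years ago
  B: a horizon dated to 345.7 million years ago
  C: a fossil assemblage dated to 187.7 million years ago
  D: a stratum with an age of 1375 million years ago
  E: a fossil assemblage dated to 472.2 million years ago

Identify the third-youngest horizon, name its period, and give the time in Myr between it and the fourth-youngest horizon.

Sorted youngest-first by Ma: C (187.7), B (345.7), A (433.3), E (472.2), D (1375).
The third youngest is A at 433.3 Ma, which lies in 443.8–419.2 Ma: the Silurian.
The fourth youngest is E at 472.2 Ma; separation = |433.3 − 472.2| = 38.9 Myr.

A, in the Silurian; 38.9 million years to E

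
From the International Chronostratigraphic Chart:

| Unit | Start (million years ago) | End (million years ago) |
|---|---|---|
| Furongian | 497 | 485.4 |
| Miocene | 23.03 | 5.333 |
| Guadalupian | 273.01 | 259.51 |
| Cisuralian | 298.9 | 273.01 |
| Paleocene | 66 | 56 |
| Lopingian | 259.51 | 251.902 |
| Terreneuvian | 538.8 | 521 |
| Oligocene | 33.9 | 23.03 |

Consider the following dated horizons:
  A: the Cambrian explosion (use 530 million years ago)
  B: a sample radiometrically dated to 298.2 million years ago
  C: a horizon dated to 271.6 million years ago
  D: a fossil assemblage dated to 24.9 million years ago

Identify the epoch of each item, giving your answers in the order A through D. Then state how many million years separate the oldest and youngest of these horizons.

A — Terreneuvian; B — Cisuralian; C — Guadalupian; D — Oligocene; span 505.1 million years

A: 530 Ma lies in 538.8–521 Ma, so Terreneuvian.
B: 298.2 Ma lies in 298.9–273.01 Ma, so Cisuralian.
C: 271.6 Ma lies in 273.01–259.51 Ma, so Guadalupian.
D: 24.9 Ma lies in 33.9–23.03 Ma, so Oligocene.
Oldest = 530 Ma, youngest = 24.9 Ma → span 505.1 Myr.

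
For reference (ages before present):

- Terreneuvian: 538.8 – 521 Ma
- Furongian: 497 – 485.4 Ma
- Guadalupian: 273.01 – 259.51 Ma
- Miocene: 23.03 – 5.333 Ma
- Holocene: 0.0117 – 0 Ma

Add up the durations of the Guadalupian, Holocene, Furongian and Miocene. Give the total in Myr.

Duration is start − end for each: (273.01 − 259.51) + (0.0117 − 0) + (497 − 485.4) + (23.03 − 5.333).
That is 13.5 + 0.0117 + 11.6 + 17.697, which totals 42.8087 million years.

42.8087 million years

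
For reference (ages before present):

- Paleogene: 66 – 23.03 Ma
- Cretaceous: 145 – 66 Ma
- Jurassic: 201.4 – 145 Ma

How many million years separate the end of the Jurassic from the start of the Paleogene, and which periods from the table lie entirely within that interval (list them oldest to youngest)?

79 million years; Cretaceous

End of Jurassic = 145 Ma; start of Paleogene = 66 Ma.
Gap = 145 − 66 = 79 Myr.
Periods wholly inside 145–66 Ma: Cretaceous (145–66).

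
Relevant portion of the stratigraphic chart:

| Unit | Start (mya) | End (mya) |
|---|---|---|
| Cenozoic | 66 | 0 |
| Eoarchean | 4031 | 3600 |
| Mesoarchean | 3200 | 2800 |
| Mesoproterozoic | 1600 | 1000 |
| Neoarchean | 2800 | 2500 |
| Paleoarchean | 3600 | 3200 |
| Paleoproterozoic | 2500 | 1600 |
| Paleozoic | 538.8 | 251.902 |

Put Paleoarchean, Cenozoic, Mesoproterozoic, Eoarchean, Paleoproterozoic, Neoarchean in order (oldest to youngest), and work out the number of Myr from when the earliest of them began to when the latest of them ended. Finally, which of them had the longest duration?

Eoarchean → Paleoarchean → Neoarchean → Paleoproterozoic → Mesoproterozoic → Cenozoic; total span 4031 Myr; longest is Paleoproterozoic

Start ages (Ma): Eoarchean 4031, Paleoarchean 3600, Neoarchean 2800, Paleoproterozoic 2500, Mesoproterozoic 1600, Cenozoic 66.
Ordered oldest to youngest: Eoarchean, Paleoarchean, Neoarchean, Paleoproterozoic, Mesoproterozoic, Cenozoic.
Span = 4031 − 0 = 4031 Myr.
Durations: Cenozoic 66, Neoarchean 300, Eoarchean 431, Mesoproterozoic 600, Paleoarchean 400, Paleoproterozoic 900 → longest is Paleoproterozoic (900 Myr).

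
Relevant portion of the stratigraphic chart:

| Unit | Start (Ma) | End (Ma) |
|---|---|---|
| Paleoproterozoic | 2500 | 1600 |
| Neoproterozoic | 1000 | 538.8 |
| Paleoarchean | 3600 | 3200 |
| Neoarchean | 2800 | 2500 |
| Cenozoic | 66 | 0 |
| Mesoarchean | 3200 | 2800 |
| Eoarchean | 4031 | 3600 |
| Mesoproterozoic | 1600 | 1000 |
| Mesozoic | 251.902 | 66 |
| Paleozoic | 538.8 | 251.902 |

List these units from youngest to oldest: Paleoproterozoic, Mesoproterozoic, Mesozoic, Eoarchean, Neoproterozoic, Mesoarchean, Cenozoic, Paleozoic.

Sorting by start age (ascending Ma, since larger Ma = older): Cenozoic began 66, Mesozoic began 251.902, Paleozoic began 538.8, Neoproterozoic began 1000, Mesoproterozoic began 1600, Paleoproterozoic began 2500, Mesoarchean began 3200, Eoarchean began 4031.

Cenozoic, Mesozoic, Paleozoic, Neoproterozoic, Mesoproterozoic, Paleoproterozoic, Mesoarchean, Eoarchean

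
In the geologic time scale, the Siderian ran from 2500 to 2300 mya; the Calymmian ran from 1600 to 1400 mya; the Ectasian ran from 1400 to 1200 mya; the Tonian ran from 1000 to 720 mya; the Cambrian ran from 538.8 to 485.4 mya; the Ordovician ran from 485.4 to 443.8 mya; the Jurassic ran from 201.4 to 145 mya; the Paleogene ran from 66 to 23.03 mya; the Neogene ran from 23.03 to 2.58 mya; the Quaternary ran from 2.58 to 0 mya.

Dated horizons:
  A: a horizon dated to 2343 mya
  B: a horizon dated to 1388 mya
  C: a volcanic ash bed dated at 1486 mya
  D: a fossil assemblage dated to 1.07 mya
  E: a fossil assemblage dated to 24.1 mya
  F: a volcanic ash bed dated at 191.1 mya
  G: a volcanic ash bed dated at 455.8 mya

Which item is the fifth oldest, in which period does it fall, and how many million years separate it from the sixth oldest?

F, in the Jurassic; 167 million years to E

Sorted oldest-first by Ma: A (2343), C (1486), B (1388), G (455.8), F (191.1), E (24.1), D (1.07).
The fifth oldest is F at 191.1 Ma, which lies in 201.4–145 Ma: the Jurassic.
The sixth oldest is E at 24.1 Ma; separation = |191.1 − 24.1| = 167 Myr.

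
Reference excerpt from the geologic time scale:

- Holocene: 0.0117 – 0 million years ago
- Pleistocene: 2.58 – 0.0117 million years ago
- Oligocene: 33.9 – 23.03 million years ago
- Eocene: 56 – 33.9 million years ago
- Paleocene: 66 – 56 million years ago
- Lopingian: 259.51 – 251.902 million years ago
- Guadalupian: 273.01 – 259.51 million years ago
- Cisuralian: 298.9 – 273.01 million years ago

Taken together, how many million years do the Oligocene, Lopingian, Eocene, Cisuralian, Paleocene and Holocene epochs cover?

Duration is start − end for each: (33.9 − 23.03) + (259.51 − 251.902) + (56 − 33.9) + (298.9 − 273.01) + (66 − 56) + (0.0117 − 0).
That is 10.87 + 7.608 + 22.1 + 25.89 + 10 + 0.0117, which totals 76.4797 million years.

76.4797 million years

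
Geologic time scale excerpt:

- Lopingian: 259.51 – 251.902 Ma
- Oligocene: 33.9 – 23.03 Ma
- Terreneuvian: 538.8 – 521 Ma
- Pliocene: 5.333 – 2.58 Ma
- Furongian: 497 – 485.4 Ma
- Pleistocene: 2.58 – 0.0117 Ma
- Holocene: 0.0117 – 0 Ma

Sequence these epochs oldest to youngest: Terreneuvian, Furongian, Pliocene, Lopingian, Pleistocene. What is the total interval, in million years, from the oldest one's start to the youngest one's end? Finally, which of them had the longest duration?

From the excerpt: Terreneuvian 538.8–521; Furongian 497–485.4; Pliocene 5.333–2.58; Lopingian 259.51–251.902; Pleistocene 2.58–0.0117 (Ma).
Larger Ma is earlier, so the oldest is Terreneuvian and the youngest is Pleistocene; oldest to youngest: Terreneuvian, Furongian, Lopingian, Pliocene, Pleistocene.
Oldest start 538.8 minus youngest end 0.0117 gives 538.7883 Myr overall.
Individual lengths (start − end): Furongian 11.6; Pleistocene 2.5683; Pliocene 2.753; Terreneuvian 17.8; Lopingian 7.608. The largest is Terreneuvian at 17.8 Myr.

Terreneuvian → Furongian → Lopingian → Pliocene → Pleistocene; total span 538.7883 Myr; longest is Terreneuvian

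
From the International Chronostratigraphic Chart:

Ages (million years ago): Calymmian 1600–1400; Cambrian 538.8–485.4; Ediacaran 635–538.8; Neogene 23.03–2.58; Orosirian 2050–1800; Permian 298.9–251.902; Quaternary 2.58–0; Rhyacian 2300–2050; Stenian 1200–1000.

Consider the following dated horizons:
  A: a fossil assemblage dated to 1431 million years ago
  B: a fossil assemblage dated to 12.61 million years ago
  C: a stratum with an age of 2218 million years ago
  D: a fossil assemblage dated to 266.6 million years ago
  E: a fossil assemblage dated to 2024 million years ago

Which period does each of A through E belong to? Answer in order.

A: 1431 Ma lies in 1600–1400 Ma, so Calymmian.
B: 12.61 Ma lies in 23.03–2.58 Ma, so Neogene.
C: 2218 Ma lies in 2300–2050 Ma, so Rhyacian.
D: 266.6 Ma lies in 298.9–251.902 Ma, so Permian.
E: 2024 Ma lies in 2050–1800 Ma, so Orosirian.

A — Calymmian; B — Neogene; C — Rhyacian; D — Permian; E — Orosirian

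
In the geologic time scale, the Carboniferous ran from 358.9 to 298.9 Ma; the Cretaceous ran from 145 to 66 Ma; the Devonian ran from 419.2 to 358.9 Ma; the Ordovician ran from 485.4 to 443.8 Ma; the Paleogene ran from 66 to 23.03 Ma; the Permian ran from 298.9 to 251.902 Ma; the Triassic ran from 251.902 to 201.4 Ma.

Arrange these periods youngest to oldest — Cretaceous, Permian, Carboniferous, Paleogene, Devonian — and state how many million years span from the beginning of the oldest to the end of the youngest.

Paleogene, Cretaceous, Permian, Carboniferous, Devonian; total span 396.17 Myr

From the excerpt: Cretaceous 145–66; Permian 298.9–251.902; Carboniferous 358.9–298.9; Paleogene 66–23.03; Devonian 419.2–358.9 (Ma).
Larger Ma is earlier, so the oldest is Devonian and the youngest is Paleogene; youngest to oldest: Paleogene, Cretaceous, Permian, Carboniferous, Devonian.
Oldest start 419.2 minus youngest end 23.03 gives 396.17 Myr overall.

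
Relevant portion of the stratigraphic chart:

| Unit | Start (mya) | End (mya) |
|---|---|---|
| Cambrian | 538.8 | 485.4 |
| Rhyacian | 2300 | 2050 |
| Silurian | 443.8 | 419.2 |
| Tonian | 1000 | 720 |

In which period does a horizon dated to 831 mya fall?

Tonian

831 Ma lies between 1000 and 720 Ma, so it falls in the Tonian.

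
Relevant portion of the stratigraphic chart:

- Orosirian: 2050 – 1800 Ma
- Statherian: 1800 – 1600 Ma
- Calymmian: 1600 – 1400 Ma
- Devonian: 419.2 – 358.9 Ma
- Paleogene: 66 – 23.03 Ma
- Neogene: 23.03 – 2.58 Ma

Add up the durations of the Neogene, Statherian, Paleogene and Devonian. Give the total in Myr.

Duration is start − end for each: (23.03 − 2.58) + (1800 − 1600) + (66 − 23.03) + (419.2 − 358.9).
That is 20.45 + 200 + 42.97 + 60.3, which totals 323.72 million years.

323.72 million years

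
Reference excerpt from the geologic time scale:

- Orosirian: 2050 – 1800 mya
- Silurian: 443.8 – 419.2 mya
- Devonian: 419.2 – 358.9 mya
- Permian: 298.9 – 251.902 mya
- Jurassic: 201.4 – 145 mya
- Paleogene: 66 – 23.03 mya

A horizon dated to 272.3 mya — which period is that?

272.3 Ma lies between 298.9 and 251.902 Ma, so it falls in the Permian.

Permian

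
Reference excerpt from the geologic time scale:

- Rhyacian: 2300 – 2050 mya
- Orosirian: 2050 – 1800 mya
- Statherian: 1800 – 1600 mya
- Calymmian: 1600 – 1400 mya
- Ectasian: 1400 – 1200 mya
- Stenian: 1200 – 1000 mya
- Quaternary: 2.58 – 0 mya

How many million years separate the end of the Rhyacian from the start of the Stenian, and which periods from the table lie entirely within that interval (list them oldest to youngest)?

850 million years; Orosirian, Statherian, Calymmian, Ectasian

End of Rhyacian = 2050 Ma; start of Stenian = 1200 Ma.
Gap = 2050 − 1200 = 850 Myr.
Periods wholly inside 2050–1200 Ma: Orosirian (2050–1800), Statherian (1800–1600), Calymmian (1600–1400), Ectasian (1400–1200).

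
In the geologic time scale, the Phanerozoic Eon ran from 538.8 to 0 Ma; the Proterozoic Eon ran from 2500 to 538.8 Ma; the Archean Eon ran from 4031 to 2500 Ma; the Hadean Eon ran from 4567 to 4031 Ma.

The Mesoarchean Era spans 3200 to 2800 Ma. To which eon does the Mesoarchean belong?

Archean

The Mesoarchean (3200–2800 Ma) lies entirely within 4031–2500 Ma, the Archean Eon.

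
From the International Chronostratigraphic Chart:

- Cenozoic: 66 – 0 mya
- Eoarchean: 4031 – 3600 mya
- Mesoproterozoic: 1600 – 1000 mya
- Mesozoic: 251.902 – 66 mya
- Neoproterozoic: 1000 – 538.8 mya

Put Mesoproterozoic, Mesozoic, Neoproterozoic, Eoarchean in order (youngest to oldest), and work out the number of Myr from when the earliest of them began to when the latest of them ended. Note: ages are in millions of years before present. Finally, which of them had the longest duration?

Mesozoic → Neoproterozoic → Mesoproterozoic → Eoarchean; total span 3965 Myr; longest is Mesoproterozoic

From the excerpt: Mesoproterozoic 1600–1000; Mesozoic 251.902–66; Neoproterozoic 1000–538.8; Eoarchean 4031–3600 (Ma).
Larger Ma is earlier, so the oldest is Eoarchean and the youngest is Mesozoic; youngest to oldest: Mesozoic, Neoproterozoic, Mesoproterozoic, Eoarchean.
Oldest start 4031 minus youngest end 66 gives 3965 Myr overall.
Individual lengths (start − end): Mesoproterozoic 600; Eoarchean 431; Neoproterozoic 461.2; Mesozoic 185.902. The largest is Mesoproterozoic at 600 Myr.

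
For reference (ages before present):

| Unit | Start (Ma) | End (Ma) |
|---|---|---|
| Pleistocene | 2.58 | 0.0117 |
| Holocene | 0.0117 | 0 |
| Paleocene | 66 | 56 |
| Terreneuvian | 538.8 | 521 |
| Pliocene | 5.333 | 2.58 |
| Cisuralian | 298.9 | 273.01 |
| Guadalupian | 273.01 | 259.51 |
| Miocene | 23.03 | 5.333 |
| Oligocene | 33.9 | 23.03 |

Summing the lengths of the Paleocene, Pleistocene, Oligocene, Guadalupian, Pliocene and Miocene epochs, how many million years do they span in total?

Each duration: Paleocene = 10; Pleistocene = 2.5683; Oligocene = 10.87; Guadalupian = 13.5; Pliocene = 2.753; Miocene = 17.697.
Sum: 10 + 2.5683 + 10.87 + 13.5 + 2.753 + 17.697 = 57.3883 Myr.

57.3883 million years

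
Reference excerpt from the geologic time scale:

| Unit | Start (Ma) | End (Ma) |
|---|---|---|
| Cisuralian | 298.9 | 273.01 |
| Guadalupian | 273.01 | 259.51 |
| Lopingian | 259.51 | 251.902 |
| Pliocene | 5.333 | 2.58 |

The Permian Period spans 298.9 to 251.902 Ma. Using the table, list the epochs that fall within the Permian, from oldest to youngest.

Cisuralian, Guadalupian, Lopingian

Epochs with both bounds inside 298.9–251.902 Ma: Cisuralian (298.9–273.01), Guadalupian (273.01–259.51), Lopingian (259.51–251.902).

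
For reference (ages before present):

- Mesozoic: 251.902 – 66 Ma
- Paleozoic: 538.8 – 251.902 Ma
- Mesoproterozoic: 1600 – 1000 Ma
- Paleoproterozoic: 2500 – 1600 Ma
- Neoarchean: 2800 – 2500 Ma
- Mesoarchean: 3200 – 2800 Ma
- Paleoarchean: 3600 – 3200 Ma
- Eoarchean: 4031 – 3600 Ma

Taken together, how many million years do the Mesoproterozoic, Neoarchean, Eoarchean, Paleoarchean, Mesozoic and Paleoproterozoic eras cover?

2816.902 million years

Duration is start − end for each: (1600 − 1000) + (2800 − 2500) + (4031 − 3600) + (3600 − 3200) + (251.902 − 66) + (2500 − 1600).
That is 600 + 300 + 431 + 400 + 185.902 + 900, which totals 2816.902 million years.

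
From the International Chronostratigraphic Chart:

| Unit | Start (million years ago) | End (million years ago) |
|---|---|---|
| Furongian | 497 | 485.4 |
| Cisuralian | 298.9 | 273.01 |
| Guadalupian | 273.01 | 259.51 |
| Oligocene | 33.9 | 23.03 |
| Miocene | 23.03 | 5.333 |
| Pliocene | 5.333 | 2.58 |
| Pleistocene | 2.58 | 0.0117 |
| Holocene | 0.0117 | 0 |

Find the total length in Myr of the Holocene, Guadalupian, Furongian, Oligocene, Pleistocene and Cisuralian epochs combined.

64.44 million years

Duration is start − end for each: (0.0117 − 0) + (273.01 − 259.51) + (497 − 485.4) + (33.9 − 23.03) + (2.58 − 0.0117) + (298.9 − 273.01).
That is 0.0117 + 13.5 + 11.6 + 10.87 + 2.5683 + 25.89, which totals 64.44 million years.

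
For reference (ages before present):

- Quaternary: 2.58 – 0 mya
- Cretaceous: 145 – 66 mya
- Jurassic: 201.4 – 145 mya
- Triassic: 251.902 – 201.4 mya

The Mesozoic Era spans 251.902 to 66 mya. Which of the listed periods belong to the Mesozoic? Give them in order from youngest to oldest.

Periods with both bounds inside 251.902–66 Ma: Cretaceous (145–66), Jurassic (201.4–145), Triassic (251.902–201.4).

Cretaceous, Jurassic, Triassic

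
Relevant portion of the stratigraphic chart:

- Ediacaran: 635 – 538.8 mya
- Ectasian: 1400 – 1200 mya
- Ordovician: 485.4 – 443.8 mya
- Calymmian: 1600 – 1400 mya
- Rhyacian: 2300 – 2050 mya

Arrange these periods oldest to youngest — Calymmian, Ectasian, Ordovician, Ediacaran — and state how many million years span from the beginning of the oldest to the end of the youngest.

Calymmian, Ectasian, Ediacaran, Ordovician; total span 1156.2 Myr

From the excerpt: Calymmian 1600–1400; Ectasian 1400–1200; Ordovician 485.4–443.8; Ediacaran 635–538.8 (Ma).
Larger Ma is earlier, so the oldest is Calymmian and the youngest is Ordovician; oldest to youngest: Calymmian, Ectasian, Ediacaran, Ordovician.
Oldest start 1600 minus youngest end 443.8 gives 1156.2 Myr overall.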